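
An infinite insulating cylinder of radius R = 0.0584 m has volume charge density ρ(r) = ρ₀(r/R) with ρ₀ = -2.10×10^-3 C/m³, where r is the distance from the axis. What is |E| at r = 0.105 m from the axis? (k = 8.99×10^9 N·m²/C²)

By cylindrical symmetry E is radial; use a coaxial Gaussian cylinder of radius 0.105 m and length L (r > R, full charge per length enclosed).
λ_enc = 2π ∫₀^R ρ₀(r'/R)^1 r' dr' = 2πρ₀R²/3 = -1.50e-5 C/m.
Since E is radial and uniform over the curved surface, Φ = E·2πrL = Q_enc/ε₀ = λ_enc L/ε₀.
E = 2k|λ_enc|/r = 2(8.99×10^9)(1.50×10^-5)/(0.105) = 2.57×10^6 N/C.

|E| = 2.57e6 V/m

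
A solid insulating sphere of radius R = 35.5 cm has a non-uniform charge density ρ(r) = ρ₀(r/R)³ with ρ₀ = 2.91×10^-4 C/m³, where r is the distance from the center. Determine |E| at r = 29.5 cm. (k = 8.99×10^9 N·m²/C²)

Take a concentric spherical Gaussian surface of radius r = 29.5 cm (r < R).
Q_enc = ∫₀^r ρ(r')·4πr'² dr' = (4πρ₀/R³) ∫₀^r r'^5 dr' = 4πρ₀ r^6/(6·R³) = 8.978e-6 C.
By Gauss's law, ∮E·dA = E·4πr² = Q_enc/ε₀.
E = k|Q_enc|/r² = (8.99×10^9)(8.978×10^-6)/(0.295)² = 9.28×10^5 N/C.

|E| = 9.28×10^5 N/C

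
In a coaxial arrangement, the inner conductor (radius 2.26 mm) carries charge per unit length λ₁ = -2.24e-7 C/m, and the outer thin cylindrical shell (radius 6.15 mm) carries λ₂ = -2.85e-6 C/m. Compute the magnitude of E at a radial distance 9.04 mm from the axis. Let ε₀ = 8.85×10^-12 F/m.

By cylindrical symmetry E is radial; use a coaxial Gaussian cylinder of radius 9.04 mm and length L (r > 6.15 mm, enclosing both).
λ_enc = λ₁ + λ₂ = (-2.24e-7) + (-2.85e-6) = -3.074×10^-6 C/m.
Since E is radial and uniform over the curved surface, Φ = E·2πrL = Q_enc/ε₀ = λ_enc L/ε₀.
E = |λ_enc|/(2πε₀r) = (3.074×10^-6)/(2π·8.85×10^-12·0.00904) = 6.12×10^6 N/C.

E ≈ 6.12×10^6 N/C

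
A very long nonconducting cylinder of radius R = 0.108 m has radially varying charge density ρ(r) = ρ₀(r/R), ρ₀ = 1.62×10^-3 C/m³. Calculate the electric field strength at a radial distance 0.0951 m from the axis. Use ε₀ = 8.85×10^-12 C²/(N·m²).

5.11×10^6 V/m

Take a coaxial cylindrical Gaussian surface of radius r = 0.0951 m and length L (r < R).
λ_enc = ∫₀^r ρ(r')·2πr' dr' = (2πρ₀/R)·r^3/3 = 2.702×10^-5 C/m.
By Gauss's law (flux through the curved wall only), E·2πrL = λ_enc L/ε₀.
E = |λ_enc|/(2πε₀r) = (2.702×10^-5)/(2π·8.85×10^-12·0.0951) = 5.11e6 N/C.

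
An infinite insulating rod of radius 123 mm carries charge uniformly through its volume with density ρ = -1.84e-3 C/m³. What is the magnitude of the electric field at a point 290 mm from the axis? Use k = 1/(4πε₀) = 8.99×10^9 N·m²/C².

Take a coaxial cylindrical Gaussian surface of radius r = 290 mm and length L (r > 123 mm, full cross-section enclosed).
λ_enc = ρ·πR² = (-1.84e-3)π(0.123)² = -8.745e-5 C/m.
By Gauss's law (flux through the curved wall only), E·2πrL = λ_enc L/ε₀.
E = 2k|λ_enc|/r = 2(8.99×10^9)(8.745×10^-5)/(0.29) = 5.42×10^6 N/C.

E = 5.42×10^6 N/C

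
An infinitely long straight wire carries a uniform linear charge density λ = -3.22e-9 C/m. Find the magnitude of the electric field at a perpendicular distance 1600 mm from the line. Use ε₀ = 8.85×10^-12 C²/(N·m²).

By cylindrical symmetry E is radial; use a coaxial Gaussian cylinder of radius 1600 mm and length L.
Q_enc = λL, so λ_enc = -3.22×10^-9 C/m.
Gauss's law: E·2πrL = λ_enc L/ε₀.
E = |λ_enc|/(2πε₀r) = (3.22×10^-9)/(2π·8.85×10^-12·1.6) = 36.2 N/C.

|E| = 36.2 V/m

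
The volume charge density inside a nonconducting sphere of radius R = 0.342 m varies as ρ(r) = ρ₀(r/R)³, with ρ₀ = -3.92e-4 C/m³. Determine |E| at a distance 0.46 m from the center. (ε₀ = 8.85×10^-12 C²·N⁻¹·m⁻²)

By spherical symmetry E is radial; choose a Gaussian sphere of radius r = 0.46 m (r > R, all charge enclosed).
Q_enc = 4π ∫₀^R ρ₀(r'/R)^3 r'² dr' = 4πρ₀R³/6 = -3.284×10^-5 C.
Gauss's law: E·4πr² = Q_enc/ε₀.
E = |Q_enc|/(4πε₀r²) = (3.284×10^-5)/(4π·8.85×10^-12·(0.46)²) = 1.40×10^6 N/C.

|E| ≈ 1.40×10^6 N/C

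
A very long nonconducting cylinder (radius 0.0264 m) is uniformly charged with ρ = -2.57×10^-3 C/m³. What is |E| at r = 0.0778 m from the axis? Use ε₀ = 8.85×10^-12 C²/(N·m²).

By cylindrical symmetry E is radial; use a coaxial Gaussian cylinder of radius 0.0778 m and length L (r > 0.0264 m, full cross-section enclosed).
λ_enc = ρ·πR² = (-2.57e-3)π(0.0264)² = -5.627e-6 C/m.
Since E is radial and uniform over the curved surface, Φ = E·2πrL = Q_enc/ε₀ = λ_enc L/ε₀.
E = |λ_enc|/(2πε₀r) = (5.627×10^-6)/(2π·8.85×10^-12·0.0778) = 1.30×10^6 N/C.

E = 1.30×10^6 N/C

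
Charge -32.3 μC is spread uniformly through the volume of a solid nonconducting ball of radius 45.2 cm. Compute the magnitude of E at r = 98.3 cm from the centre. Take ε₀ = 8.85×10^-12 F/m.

3.01e5 N/C

Take a concentric spherical Gaussian surface of radius r = 98.3 cm (r > R, so the entire charge is enclosed).
Q_enc = -32.3 μC = -3.23e-5 C.
Gauss's law: E·4πr² = Q_enc/ε₀.
E = |Q_enc|/(4πε₀r²) = (3.23e-5)/(4π·8.85×10^-12·(0.983)²) = 3.01×10^5 N/C.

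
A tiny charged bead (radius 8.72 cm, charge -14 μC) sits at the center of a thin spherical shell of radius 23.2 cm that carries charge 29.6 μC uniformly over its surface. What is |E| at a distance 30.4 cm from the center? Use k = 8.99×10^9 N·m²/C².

|E| = 1.52×10^6 V/m

Symmetry ⇒ E = E(r) r̂. Gaussian sphere of radius r = 30.4 cm (r > 23.2 cm, enclosing both).
Q_enc = (-14 μC) + (29.6 μC) = 1.56×10^-5 C.
Since E is radial and uniform over the Gaussian sphere, Φ = E·4πr² = Q_enc/ε₀.
E = k|Q_enc|/r² = (8.99×10^9)(1.56×10^-5)/(0.304)² = 1.52×10^6 N/C.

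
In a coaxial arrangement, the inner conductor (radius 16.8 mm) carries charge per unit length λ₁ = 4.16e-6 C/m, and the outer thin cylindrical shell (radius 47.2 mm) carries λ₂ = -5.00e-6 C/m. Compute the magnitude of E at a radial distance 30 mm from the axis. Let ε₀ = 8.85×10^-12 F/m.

Choose a coaxial cylinder of radius r = 30 mm (arbitrary length L) as the Gaussian surface (between the conductors, 16.8 mm < r < 47.2 mm).
Only the inner wire is enclosed; the outer shell contributes nothing inside itself. λ_enc = λ₁ = 4.16e-6 C/m.
By Gauss's law (flux through the curved wall only), E·2πrL = λ_enc L/ε₀.
E = |λ_enc|/(2πε₀r) = (4.16×10^-6)/(2π·8.85×10^-12·0.03) = 2.49×10^6 N/C.

|E| ≈ 2.49e6 N/C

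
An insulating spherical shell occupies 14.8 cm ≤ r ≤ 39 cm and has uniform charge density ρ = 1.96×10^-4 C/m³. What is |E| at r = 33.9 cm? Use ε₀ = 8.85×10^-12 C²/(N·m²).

Take a concentric spherical Gaussian surface of radius r = 33.9 cm (within the shell material, 14.8 cm < r < 39 cm).
Enclosed charge is the volume from a to r: Q_enc = (4π/3)ρ(r³ − a³) = 2.932e-5 C.
Gauss's law: E·4πr² = Q_enc/ε₀.
E = |Q_enc|/(4πε₀r²) = (2.932×10^-5)/(4π·8.85×10^-12·(0.339)²) = 2.29×10^6 N/C.

E ≈ 2.29×10^6 N/C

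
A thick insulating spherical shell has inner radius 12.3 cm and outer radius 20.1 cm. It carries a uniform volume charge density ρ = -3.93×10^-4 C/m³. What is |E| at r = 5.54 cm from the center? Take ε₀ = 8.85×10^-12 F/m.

By spherical symmetry E is radial; choose a Gaussian sphere of radius r = 5.54 cm (r < 12.3 cm, inside the empty cavity).
No charge is enclosed, so by Gauss's law E·4πr² = 0 ⇒ E = 0.

E = 0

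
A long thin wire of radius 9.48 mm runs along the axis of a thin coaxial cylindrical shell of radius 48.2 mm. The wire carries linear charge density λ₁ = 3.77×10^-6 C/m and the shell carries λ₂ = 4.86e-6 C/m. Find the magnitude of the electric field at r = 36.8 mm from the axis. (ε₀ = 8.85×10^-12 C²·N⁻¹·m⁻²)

|E| = 1.84×10^6 V/m

Choose a coaxial cylinder of radius r = 36.8 mm (arbitrary length L) as the Gaussian surface (between the conductors, 9.48 mm < r < 48.2 mm).
The shell at 48.2 mm lies outside the Gaussian surface, so λ_enc = λ₁ = 3.77e-6 C/m.
Gauss's law: E·2πrL = λ_enc L/ε₀.
E = |λ_enc|/(2πε₀r) = (3.77×10^-6)/(2π·8.85×10^-12·0.0368) = 1.84e6 N/C.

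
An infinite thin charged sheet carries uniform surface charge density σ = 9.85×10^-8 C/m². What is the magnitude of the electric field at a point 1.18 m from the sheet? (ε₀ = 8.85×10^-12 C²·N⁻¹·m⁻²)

The symmetry is planar: E is normal to the sheet and the same magnitude on both sides. Take a pillbox straddling the sheet with end-cap area A.
Flux Φ = 2EA and Q_enc = σA, so 2EA = σA/ε₀ ⇒ E = |σ|/(2ε₀), independent of distance.
E = |σ|/(2ε₀) = (9.85×10^-8)/(2·8.85×10^-12) = 5.56e3 N/C.

5.56e3 N/C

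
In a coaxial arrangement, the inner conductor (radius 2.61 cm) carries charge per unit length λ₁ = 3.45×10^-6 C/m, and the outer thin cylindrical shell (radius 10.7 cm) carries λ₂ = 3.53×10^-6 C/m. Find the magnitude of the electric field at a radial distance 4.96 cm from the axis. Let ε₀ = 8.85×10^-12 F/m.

1.25×10^6 V/m

By cylindrical symmetry E is radial; use a coaxial Gaussian cylinder of radius 4.96 cm and length L (between the conductors, 2.61 cm < r < 10.7 cm).
Only the inner wire is enclosed; the outer shell contributes nothing inside itself. λ_enc = λ₁ = 3.45e-6 C/m.
Gauss's law: E·2πrL = λ_enc L/ε₀.
E = |λ_enc|/(2πε₀r) = (3.45×10^-6)/(2π·8.85×10^-12·0.0496) = 1.25×10^6 N/C.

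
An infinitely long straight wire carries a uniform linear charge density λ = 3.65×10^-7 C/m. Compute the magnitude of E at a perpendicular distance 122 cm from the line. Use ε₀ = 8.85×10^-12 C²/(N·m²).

E = 5.38e3 N/C

Coaxial Gaussian cylinder, radius r = 122 cm, length L.
Q_enc = λL, so λ_enc = 3.65e-7 C/m.
Since E is radial and uniform over the curved surface, Φ = E·2πrL = Q_enc/ε₀ = λ_enc L/ε₀.
E = |λ_enc|/(2πε₀r) = (3.65×10^-7)/(2π·8.85×10^-12·1.22) = 5.38×10^3 N/C.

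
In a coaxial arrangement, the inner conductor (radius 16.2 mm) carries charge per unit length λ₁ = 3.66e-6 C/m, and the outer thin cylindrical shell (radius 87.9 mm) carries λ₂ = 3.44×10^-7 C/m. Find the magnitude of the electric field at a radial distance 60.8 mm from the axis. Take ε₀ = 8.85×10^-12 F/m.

Take a coaxial cylindrical Gaussian surface of radius r = 60.8 mm and length L (between the conductors, 16.2 mm < r < 87.9 mm).
Only the inner wire is enclosed; the outer shell contributes nothing inside itself. λ_enc = λ₁ = 3.66×10^-6 C/m.
Applying ∮E·dA = Q_enc/ε₀ with the end caps contributing no flux:
E = |λ_enc|/(2πε₀r) = (3.66×10^-6)/(2π·8.85×10^-12·0.0608) = 1.08×10^6 N/C.

|E| = 1.08×10^6 N/C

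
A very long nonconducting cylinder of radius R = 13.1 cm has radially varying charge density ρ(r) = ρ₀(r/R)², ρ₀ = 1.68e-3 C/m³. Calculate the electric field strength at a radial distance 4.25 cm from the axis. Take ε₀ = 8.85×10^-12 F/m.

|E| = 2.12×10^5 V/m

Coaxial Gaussian cylinder, radius r = 4.25 cm, length L (r < R).
λ_enc = ∫₀^r ρ(r')·2πr' dr' = (2πρ₀/R²)·r^4/4 = 5.017×10^-7 C/m.
By Gauss's law (flux through the curved wall only), E·2πrL = λ_enc L/ε₀.
E = |λ_enc|/(2πε₀r) = (5.017e-7)/(2π·8.85×10^-12·0.0425) = 2.12×10^5 N/C.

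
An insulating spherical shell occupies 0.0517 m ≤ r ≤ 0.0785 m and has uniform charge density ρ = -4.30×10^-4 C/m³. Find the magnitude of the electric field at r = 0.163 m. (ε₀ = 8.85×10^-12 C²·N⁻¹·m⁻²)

Symmetry ⇒ E = E(r) r̂. Gaussian sphere of radius r = 0.163 m (r > 0.0785 m, enclosing the whole shell).
Q_enc = ρ·(4π/3)(b³ − a³) = (-4.30e-4)·(4π/3)·((0.0785)³ − (0.0517)³) = -6.224×10^-7 C.
Since E is radial and uniform over the Gaussian sphere, Φ = E·4πr² = Q_enc/ε₀.
E = |Q_enc|/(4πε₀r²) = (6.224×10^-7)/(4π·8.85×10^-12·(0.163)²) = 2.11×10^5 N/C.

E ≈ 2.11e5 V/m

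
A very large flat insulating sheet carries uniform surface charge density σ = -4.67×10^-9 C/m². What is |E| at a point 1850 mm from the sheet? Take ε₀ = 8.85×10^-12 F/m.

Choose a cylindrical pillbox piercing the sheet, end faces (area A) parallel to it.
Only the two end caps contribute flux: Φ = 2EA. With Q_enc = σA, Gauss's law gives E = |σ|/(2ε₀).
E = |σ|/(2ε₀) = (4.67×10^-9)/(2·8.85×10^-12) = 264 N/C.

264 N/C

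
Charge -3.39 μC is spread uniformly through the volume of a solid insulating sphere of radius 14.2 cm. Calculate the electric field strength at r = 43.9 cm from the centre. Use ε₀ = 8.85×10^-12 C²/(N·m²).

|E| = 1.58×10^5 N/C

Take a concentric spherical Gaussian surface of radius r = 43.9 cm (r > R, so the entire charge is enclosed).
Q_enc = -3.39 μC = -3.39×10^-6 C.
Since E is radial and uniform over the Gaussian sphere, Φ = E·4πr² = Q_enc/ε₀.
E = |Q_enc|/(4πε₀r²) = (3.39×10^-6)/(4π·8.85×10^-12·(0.439)²) = 1.58e5 N/C.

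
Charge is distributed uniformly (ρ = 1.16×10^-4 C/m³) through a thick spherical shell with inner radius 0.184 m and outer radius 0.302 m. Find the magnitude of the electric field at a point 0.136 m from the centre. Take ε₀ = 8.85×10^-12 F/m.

|E| = 0 N/C

Take a concentric spherical Gaussian surface of radius r = 0.136 m (r < 0.184 m, inside the empty cavity).
No charge is enclosed, so by Gauss's law E·4πr² = 0 ⇒ E = 0.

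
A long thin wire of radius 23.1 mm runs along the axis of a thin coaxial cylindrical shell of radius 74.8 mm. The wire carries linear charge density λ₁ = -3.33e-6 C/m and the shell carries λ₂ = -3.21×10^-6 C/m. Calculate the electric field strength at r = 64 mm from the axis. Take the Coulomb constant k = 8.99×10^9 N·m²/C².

9.36×10^5 N/C

By cylindrical symmetry E is radial; use a coaxial Gaussian cylinder of radius 64 mm and length L (between the conductors, 23.1 mm < r < 74.8 mm).
The shell at 74.8 mm lies outside the Gaussian surface, so λ_enc = λ₁ = -3.33×10^-6 C/m.
By Gauss's law (flux through the curved wall only), E·2πrL = λ_enc L/ε₀.
E = 2k|λ_enc|/r = 2(8.99×10^9)(3.33e-6)/(0.064) = 9.36e5 N/C.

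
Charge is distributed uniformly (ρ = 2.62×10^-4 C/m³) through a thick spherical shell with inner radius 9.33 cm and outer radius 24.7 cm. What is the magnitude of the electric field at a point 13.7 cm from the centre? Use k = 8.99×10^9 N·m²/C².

|E| = 9.25e5 V/m

Take a concentric spherical Gaussian surface of radius r = 13.7 cm (within the shell material, 9.33 cm < r < 24.7 cm).
Only the shell between 9.33 cm and r is enclosed: Q_enc = ρ·(4π/3)(r³ − a³) = (2.62e-4)·(4π/3)·((0.137)³ − (0.0933)³) = 1.931×10^-6 C.
By Gauss's law, ∮E·dA = E·4πr² = Q_enc/ε₀.
E = k|Q_enc|/r² = (8.99×10^9)(1.931×10^-6)/(0.137)² = 9.25×10^5 N/C.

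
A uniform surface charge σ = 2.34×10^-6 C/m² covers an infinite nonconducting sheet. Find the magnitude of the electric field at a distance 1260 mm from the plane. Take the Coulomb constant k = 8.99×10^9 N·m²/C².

1.32×10^5 N/C

The symmetry is planar: E is normal to the sheet and the same magnitude on both sides. Take a pillbox straddling the sheet with end-cap area A.
Flux Φ = 2EA and Q_enc = σA, so 2EA = σA/ε₀ ⇒ E = |σ|/(2ε₀), independent of distance.
E = 2πk|σ| = 2π(8.99×10^9)(2.34×10^-6) = 1.32×10^5 N/C.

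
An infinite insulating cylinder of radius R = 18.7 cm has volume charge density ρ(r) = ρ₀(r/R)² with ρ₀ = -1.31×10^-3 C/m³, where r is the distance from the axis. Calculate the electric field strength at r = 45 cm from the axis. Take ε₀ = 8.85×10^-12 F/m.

2.88×10^6 N/C

Take a coaxial cylindrical Gaussian surface of radius r = 45 cm and length L (r > R, full charge per length enclosed).
λ_enc = 2π ∫₀^R ρ₀(r'/R)^2 r' dr' = 2πρ₀R²/4 = -7.196×10^-5 C/m.
Applying ∮E·dA = Q_enc/ε₀ with the end caps contributing no flux:
E = |λ_enc|/(2πε₀r) = (7.196e-5)/(2π·8.85×10^-12·0.45) = 2.88×10^6 N/C.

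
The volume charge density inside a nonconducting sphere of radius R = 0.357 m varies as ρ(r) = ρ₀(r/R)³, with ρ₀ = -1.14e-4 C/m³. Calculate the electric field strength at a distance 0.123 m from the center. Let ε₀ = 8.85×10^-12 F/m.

Symmetry ⇒ E = E(r) r̂. Gaussian sphere of radius r = 0.123 m (r < R).
Q_enc = ∫₀^r ρ(r')·4πr'² dr' = (4πρ₀/R³) ∫₀^r r'^5 dr' = 4πρ₀ r^6/(6·R³) = -1.817×10^-8 C.
Since E is radial and uniform over the Gaussian sphere, Φ = E·4πr² = Q_enc/ε₀.
E = |Q_enc|/(4πε₀r²) = (1.817e-8)/(4π·8.85×10^-12·(0.123)²) = 1.08×10^4 N/C.

|E| ≈ 1.08e4 V/m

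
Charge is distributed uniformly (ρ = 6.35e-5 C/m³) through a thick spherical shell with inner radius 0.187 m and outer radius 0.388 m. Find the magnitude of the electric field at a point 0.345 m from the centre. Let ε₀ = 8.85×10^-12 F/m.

Take a concentric spherical Gaussian surface of radius r = 0.345 m (within the shell material, 0.187 m < r < 0.388 m).
Enclosed charge is the volume from a to r: Q_enc = (4π/3)ρ(r³ − a³) = 9.183×10^-6 C.
Since E is radial and uniform over the Gaussian sphere, Φ = E·4πr² = Q_enc/ε₀.
E = |Q_enc|/(4πε₀r²) = (9.183e-6)/(4π·8.85×10^-12·(0.345)²) = 6.94×10^5 N/C.

|E| ≈ 6.94×10^5 V/m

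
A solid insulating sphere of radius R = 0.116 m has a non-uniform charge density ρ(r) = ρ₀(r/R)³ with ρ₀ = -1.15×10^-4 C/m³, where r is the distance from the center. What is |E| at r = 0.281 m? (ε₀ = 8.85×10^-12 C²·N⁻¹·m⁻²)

E = 4.28×10^4 V/m

By spherical symmetry E is radial; choose a Gaussian sphere of radius r = 0.281 m (r > R, all charge enclosed).
Q_enc = 4π ∫₀^R ρ₀(r'/R)^3 r'² dr' = 4πρ₀R³/6 = -3.76×10^-7 C.
By Gauss's law, ∮E·dA = E·4πr² = Q_enc/ε₀.
E = |Q_enc|/(4πε₀r²) = (3.76e-7)/(4π·8.85×10^-12·(0.281)²) = 4.28×10^4 N/C.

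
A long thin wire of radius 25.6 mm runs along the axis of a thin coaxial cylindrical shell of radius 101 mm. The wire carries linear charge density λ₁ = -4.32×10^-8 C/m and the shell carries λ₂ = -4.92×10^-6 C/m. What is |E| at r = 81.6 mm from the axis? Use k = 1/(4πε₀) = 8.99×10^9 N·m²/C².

Choose a coaxial cylinder of radius r = 81.6 mm (arbitrary length L) as the Gaussian surface (between the conductors, 25.6 mm < r < 101 mm).
The shell at 101 mm lies outside the Gaussian surface, so λ_enc = λ₁ = -4.32×10^-8 C/m.
Gauss's law: E·2πrL = λ_enc L/ε₀.
E = 2k|λ_enc|/r = 2(8.99×10^9)(4.32×10^-8)/(0.0816) = 9.52×10^3 N/C.

E ≈ 9.52×10^3 N/C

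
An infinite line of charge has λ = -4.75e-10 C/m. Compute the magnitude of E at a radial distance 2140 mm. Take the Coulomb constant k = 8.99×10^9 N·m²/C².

E ≈ 3.99 V/m

Take a coaxial cylindrical Gaussian surface of radius r = 2140 mm and length L.
Q_enc = λL, so λ_enc = -4.75×10^-10 C/m.
Applying ∮E·dA = Q_enc/ε₀ with the end caps contributing no flux:
E = 2k|λ_enc|/r = 2(8.99×10^9)(4.75e-10)/(2.14) = 3.99 N/C.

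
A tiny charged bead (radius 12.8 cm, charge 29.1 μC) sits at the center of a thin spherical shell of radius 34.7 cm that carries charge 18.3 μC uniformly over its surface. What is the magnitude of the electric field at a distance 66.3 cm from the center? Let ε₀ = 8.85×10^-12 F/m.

|E| = 9.70×10^5 N/C

Take a concentric spherical Gaussian surface of radius r = 66.3 cm (r > 34.7 cm, enclosing both).
Q_enc = (29.1 μC) + (18.3 μC) = 4.74×10^-5 C.
Gauss's law: E·4πr² = Q_enc/ε₀.
E = |Q_enc|/(4πε₀r²) = (4.74×10^-5)/(4π·8.85×10^-12·(0.663)²) = 9.70×10^5 N/C.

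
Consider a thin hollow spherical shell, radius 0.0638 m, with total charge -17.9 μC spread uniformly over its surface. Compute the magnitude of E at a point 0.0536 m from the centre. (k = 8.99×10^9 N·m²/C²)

By spherical symmetry E is radial; choose a Gaussian sphere of radius r = 0.0536 m (inside the shell, r < 0.0638 m).
All the charge is outside the Gaussian surface: Q_enc = 0, hence E = 0 everywhere inside the shell.

E = 0 (no enclosed charge)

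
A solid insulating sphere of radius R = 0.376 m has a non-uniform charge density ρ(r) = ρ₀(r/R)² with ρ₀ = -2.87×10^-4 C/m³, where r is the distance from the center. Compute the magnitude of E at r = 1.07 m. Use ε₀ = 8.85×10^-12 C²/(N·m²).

E = 3.01e5 V/m

By spherical symmetry E is radial; choose a Gaussian sphere of radius r = 1.07 m (r > R, all charge enclosed).
Q_enc = 4π ∫₀^R ρ₀(r'/R)^2 r'² dr' = 4πρ₀R³/5 = -3.834×10^-5 C.
By Gauss's law, ∮E·dA = E·4πr² = Q_enc/ε₀.
E = |Q_enc|/(4πε₀r²) = (3.834e-5)/(4π·8.85×10^-12·(1.07)²) = 3.01e5 N/C.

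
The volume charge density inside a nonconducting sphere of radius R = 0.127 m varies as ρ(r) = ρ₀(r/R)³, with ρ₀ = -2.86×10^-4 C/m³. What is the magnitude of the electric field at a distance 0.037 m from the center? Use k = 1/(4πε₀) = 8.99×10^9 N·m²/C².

4.93e3 N/C

By spherical symmetry E is radial; choose a Gaussian sphere of radius r = 0.037 m (r < R).
Q_enc = ∫₀^r ρ(r')·4πr'² dr' = (4πρ₀/R³) ∫₀^r r'^5 dr' = 4πρ₀ r^6/(6·R³) = -7.503e-10 C.
Gauss's law: E·4πr² = Q_enc/ε₀.
E = k|Q_enc|/r² = (8.99×10^9)(7.503e-10)/(0.037)² = 4.93×10^3 N/C.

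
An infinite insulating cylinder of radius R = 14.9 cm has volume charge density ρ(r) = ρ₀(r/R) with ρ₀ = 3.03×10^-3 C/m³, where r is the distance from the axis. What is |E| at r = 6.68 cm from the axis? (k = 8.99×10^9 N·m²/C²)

E = 3.42e6 V/m

By cylindrical symmetry E is radial; use a coaxial Gaussian cylinder of radius 6.68 cm and length L (r < R).
λ_enc = ∫₀^r ρ(r')·2πr' dr' = (2πρ₀/R)·r^3/3 = 1.27×10^-5 C/m.
Applying ∮E·dA = Q_enc/ε₀ with the end caps contributing no flux:
E = 2k|λ_enc|/r = 2(8.99×10^9)(1.27e-5)/(0.0668) = 3.42e6 N/C.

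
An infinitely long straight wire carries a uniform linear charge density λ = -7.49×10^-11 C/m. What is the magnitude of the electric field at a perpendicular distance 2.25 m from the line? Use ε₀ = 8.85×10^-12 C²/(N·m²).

|E| = 0.599 V/m

Coaxial Gaussian cylinder, radius r = 2.25 m, length L.
Q_enc = λL, so λ_enc = -7.49×10^-11 C/m.
By Gauss's law (flux through the curved wall only), E·2πrL = λ_enc L/ε₀.
E = |λ_enc|/(2πε₀r) = (7.49e-11)/(2π·8.85×10^-12·2.25) = 0.599 N/C.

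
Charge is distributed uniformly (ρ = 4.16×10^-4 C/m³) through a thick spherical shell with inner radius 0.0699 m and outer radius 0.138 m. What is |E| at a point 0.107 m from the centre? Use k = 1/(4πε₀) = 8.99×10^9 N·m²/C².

By spherical symmetry E is radial; choose a Gaussian sphere of radius r = 0.107 m (within the shell material, 0.0699 m < r < 0.138 m).
Only the shell between 0.0699 m and r is enclosed: Q_enc = ρ·(4π/3)(r³ − a³) = (4.16×10^-4)·(4π/3)·((0.107)³ − (0.0699)³) = 1.54e-6 C.
Applying ∮E·dA = Q_enc/ε₀ with Φ = E(4πr²):
E = k|Q_enc|/r² = (8.99×10^9)(1.54×10^-6)/(0.107)² = 1.21e6 N/C.

E ≈ 1.21×10^6 N/C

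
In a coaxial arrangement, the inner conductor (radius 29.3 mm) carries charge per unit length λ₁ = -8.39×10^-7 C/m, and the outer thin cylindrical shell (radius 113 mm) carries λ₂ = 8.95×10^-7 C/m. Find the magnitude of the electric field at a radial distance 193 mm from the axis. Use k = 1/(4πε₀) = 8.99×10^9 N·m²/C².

Take a coaxial cylindrical Gaussian surface of radius r = 193 mm and length L (r > 113 mm, enclosing both).
λ_enc = λ₁ + λ₂ = (-8.39×10^-7) + (8.95×10^-7) = 5.60×10^-8 C/m.
By Gauss's law (flux through the curved wall only), E·2πrL = λ_enc L/ε₀.
E = 2k|λ_enc|/r = 2(8.99×10^9)(5.60×10^-8)/(0.193) = 5.22e3 N/C.

E ≈ 5.22e3 N/C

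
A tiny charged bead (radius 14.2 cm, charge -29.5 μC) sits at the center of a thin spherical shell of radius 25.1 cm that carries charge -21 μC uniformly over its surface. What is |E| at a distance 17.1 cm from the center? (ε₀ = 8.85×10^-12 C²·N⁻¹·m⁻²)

E = 9.07e6 V/m

By spherical symmetry E is radial; choose a Gaussian sphere of radius r = 17.1 cm (between the bodies, 14.2 cm < r < 25.1 cm).
Only the inner charge is enclosed; the outer shell contributes nothing inside itself. Q_enc = -29.5 μC = -2.95e-5 C.
Applying ∮E·dA = Q_enc/ε₀ with Φ = E(4πr²):
E = |Q_enc|/(4πε₀r²) = (2.95e-5)/(4π·8.85×10^-12·(0.171)²) = 9.07×10^6 N/C.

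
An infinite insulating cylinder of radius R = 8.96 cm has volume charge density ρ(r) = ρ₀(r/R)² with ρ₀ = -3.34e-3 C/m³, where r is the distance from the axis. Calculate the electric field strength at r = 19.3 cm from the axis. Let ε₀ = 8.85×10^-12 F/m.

E = 3.92e6 N/C

Take a coaxial cylindrical Gaussian surface of radius r = 19.3 cm and length L (r > R, full charge per length enclosed).
λ_enc = 2π ∫₀^R ρ₀(r'/R)^2 r' dr' = 2πρ₀R²/4 = -4.212e-5 C/m.
By Gauss's law (flux through the curved wall only), E·2πrL = λ_enc L/ε₀.
E = |λ_enc|/(2πε₀r) = (4.212×10^-5)/(2π·8.85×10^-12·0.193) = 3.92×10^6 N/C.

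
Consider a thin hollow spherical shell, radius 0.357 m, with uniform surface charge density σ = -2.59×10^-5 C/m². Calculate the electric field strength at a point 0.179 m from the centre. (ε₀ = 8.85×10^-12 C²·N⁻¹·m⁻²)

|E| = 0 N/C

Symmetry ⇒ E = E(r) r̂. Gaussian sphere of radius r = 0.179 m (inside the shell, r < 0.357 m).
No charge lies within this surface, so Q_enc = 0 and Gauss's law gives E·4πr² = 0 ⇒ E = 0.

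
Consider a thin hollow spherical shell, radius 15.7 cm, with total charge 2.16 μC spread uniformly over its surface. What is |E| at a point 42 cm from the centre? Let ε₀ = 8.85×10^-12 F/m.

Use a concentric Gaussian sphere at r = 42 cm (r > 15.7 cm).
The entire shell is enclosed: Q_enc = 2.16×10^-6 C.
Since E is radial and uniform over the Gaussian sphere, Φ = E·4πr² = Q_enc/ε₀.
E = |Q_enc|/(4πε₀r²) = (2.16×10^-6)/(4π·8.85×10^-12·(0.42)²) = 1.10×10^5 N/C.

E ≈ 1.10e5 N/C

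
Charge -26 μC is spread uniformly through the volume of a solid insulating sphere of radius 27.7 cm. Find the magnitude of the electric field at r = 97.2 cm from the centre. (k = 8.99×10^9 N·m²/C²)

|E| ≈ 2.47×10^5 N/C

Take a concentric spherical Gaussian surface of radius r = 97.2 cm (r > R, so the entire charge is enclosed).
Q_enc = -26 μC = -2.60e-5 C.
By Gauss's law, ∮E·dA = E·4πr² = Q_enc/ε₀.
E = k|Q_enc|/r² = (8.99×10^9)(2.60e-5)/(0.972)² = 2.47×10^5 N/C.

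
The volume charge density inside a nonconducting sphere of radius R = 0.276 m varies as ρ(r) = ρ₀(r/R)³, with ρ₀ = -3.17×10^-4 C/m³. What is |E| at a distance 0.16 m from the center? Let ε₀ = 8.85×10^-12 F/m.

E = 1.86×10^5 V/m

By spherical symmetry E is radial; choose a Gaussian sphere of radius r = 0.16 m (r < R).
Integrate the density: Q_enc = 4π ∫₀^r ρ₀(r'/R)^3 r'² dr' = 4πρ₀ r^6/(6·R³) = -5.298×10^-7 C.
By Gauss's law, ∮E·dA = E·4πr² = Q_enc/ε₀.
E = |Q_enc|/(4πε₀r²) = (5.298×10^-7)/(4π·8.85×10^-12·(0.16)²) = 1.86e5 N/C.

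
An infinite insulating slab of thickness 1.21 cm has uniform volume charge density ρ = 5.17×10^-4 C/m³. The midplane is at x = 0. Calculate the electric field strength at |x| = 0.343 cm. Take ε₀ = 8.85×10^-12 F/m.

E = 2.00×10^5 N/C

By symmetry E is perpendicular to the slab. A Gaussian pillbox from −0.343 cm to +0.343 cm (face area A) lies entirely within the slab.
Q_enc = ρ·(2x)·A and flux = 2EA, so 2EA = 2ρxA/ε₀ ⇒ E = |ρ|x/ε₀.
E = (5.17×10^-4)(0.00343)/(8.85×10^-12) = 2.00×10^5 N/C.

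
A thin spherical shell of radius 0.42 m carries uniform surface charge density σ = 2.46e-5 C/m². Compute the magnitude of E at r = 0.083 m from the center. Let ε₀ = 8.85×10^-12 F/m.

E = 0

Symmetry ⇒ E = E(r) r̂. Gaussian sphere of radius r = 0.083 m (inside the shell, r < 0.42 m).
No charge lies within this surface, so Q_enc = 0 and Gauss's law gives E·4πr² = 0 ⇒ E = 0.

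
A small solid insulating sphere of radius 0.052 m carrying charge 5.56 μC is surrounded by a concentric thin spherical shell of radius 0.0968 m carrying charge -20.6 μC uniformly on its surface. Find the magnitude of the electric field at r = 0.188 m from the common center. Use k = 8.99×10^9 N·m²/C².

Symmetry ⇒ E = E(r) r̂. Gaussian sphere of radius r = 0.188 m (r > 0.0968 m, enclosing both).
Q_enc = (5.56 μC) + (-20.6 μC) = -1.504e-5 C.
By Gauss's law, ∮E·dA = E·4πr² = Q_enc/ε₀.
E = k|Q_enc|/r² = (8.99×10^9)(1.504×10^-5)/(0.188)² = 3.83×10^6 N/C.

3.83×10^6 N/C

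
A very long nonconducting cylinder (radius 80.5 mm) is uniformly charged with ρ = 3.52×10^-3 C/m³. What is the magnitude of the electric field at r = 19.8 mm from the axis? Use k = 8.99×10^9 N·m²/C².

By cylindrical symmetry E is radial; use a coaxial Gaussian cylinder of radius 19.8 mm and length L (r < R).
Enclosed charge per unit length: λ_enc = ρ·πr² = (3.52×10^-3)π(0.0198)² = 4.335e-6 C/m.
Gauss's law: E·2πrL = λ_enc L/ε₀.
E = 2k|λ_enc|/r = 2(8.99×10^9)(4.335×10^-6)/(0.0198) = 3.94×10^6 N/C.

3.94×10^6 N/C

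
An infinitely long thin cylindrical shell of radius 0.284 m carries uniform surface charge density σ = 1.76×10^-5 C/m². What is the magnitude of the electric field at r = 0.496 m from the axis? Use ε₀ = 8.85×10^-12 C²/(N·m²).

Choose a coaxial cylinder of radius r = 0.496 m (arbitrary length L) as the Gaussian surface (r > 0.284 m).
The whole shell is enclosed: λ_enc = σ·2πR = (1.76×10^-5)·2π·(0.284) = 3.141e-5 C/m.
Since E is radial and uniform over the curved surface, Φ = E·2πrL = Q_enc/ε₀ = λ_enc L/ε₀.
E = |λ_enc|/(2πε₀r) = (3.141e-5)/(2π·8.85×10^-12·0.496) = 1.14×10^6 N/C.

|E| = 1.14×10^6 N/C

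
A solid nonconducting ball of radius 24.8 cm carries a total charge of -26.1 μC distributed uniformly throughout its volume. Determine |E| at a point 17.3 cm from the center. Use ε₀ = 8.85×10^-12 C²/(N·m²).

E = 2.66e6 N/C

By spherical symmetry E is radial; choose a Gaussian sphere of radius r = 17.3 cm (r < R).
For a uniform sphere the enclosed fraction is (r/R)³, so Q_enc = (-26.1 μC)(0.173/0.248)³ = -8.86e-6 C.
Since E is radial and uniform over the Gaussian sphere, Φ = E·4πr² = Q_enc/ε₀.
E = |Q_enc|/(4πε₀r²) = (8.86×10^-6)/(4π·8.85×10^-12·(0.173)²) = 2.66e6 N/C.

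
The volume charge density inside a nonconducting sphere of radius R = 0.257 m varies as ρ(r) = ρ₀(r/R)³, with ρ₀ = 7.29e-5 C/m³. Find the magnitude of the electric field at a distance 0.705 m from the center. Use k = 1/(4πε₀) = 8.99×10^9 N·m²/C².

Symmetry ⇒ E = E(r) r̂. Gaussian sphere of radius r = 0.705 m (r > R, all charge enclosed).
Q_enc = 4π ∫₀^R ρ₀(r'/R)^3 r'² dr' = 4πρ₀R³/6 = 2.592e-6 C.
Applying ∮E·dA = Q_enc/ε₀ with Φ = E(4πr²):
E = k|Q_enc|/r² = (8.99×10^9)(2.592×10^-6)/(0.705)² = 4.69e4 N/C.

E = 4.69e4 V/m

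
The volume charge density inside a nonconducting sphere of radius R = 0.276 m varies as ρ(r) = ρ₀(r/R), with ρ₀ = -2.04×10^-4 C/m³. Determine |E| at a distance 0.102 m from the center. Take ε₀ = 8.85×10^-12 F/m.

2.17×10^5 N/C

Symmetry ⇒ E = E(r) r̂. Gaussian sphere of radius r = 0.102 m (r < R).
Integrate the density: Q_enc = 4π ∫₀^r ρ₀(r'/R)^1 r'² dr' = 4πρ₀ r^4/(4·R) = -2.513e-7 C.
Since E is radial and uniform over the Gaussian sphere, Φ = E·4πr² = Q_enc/ε₀.
E = |Q_enc|/(4πε₀r²) = (2.513×10^-7)/(4π·8.85×10^-12·(0.102)²) = 2.17e5 N/C.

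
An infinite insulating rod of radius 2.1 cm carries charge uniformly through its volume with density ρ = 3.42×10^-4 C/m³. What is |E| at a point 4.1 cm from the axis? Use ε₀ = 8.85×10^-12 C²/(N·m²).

Take a coaxial cylindrical Gaussian surface of radius r = 4.1 cm and length L (r > 2.1 cm, full cross-section enclosed).
λ_enc = ρ·πR² = (3.42×10^-4)π(0.021)² = 4.738e-7 C/m.
Applying ∮E·dA = Q_enc/ε₀ with the end caps contributing no flux:
E = |λ_enc|/(2πε₀r) = (4.738e-7)/(2π·8.85×10^-12·0.041) = 2.08×10^5 N/C.

2.08×10^5 N/C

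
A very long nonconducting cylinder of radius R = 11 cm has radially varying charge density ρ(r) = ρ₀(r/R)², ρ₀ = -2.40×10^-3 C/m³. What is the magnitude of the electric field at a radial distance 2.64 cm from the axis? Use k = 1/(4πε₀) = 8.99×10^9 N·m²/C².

Coaxial Gaussian cylinder, radius r = 2.64 cm, length L (r < R).
Integrating ρ over the cross-section to radius r: λ_enc = (2πρ₀/R²) ∫₀^r r'^3 dr' = 2πρ₀ r^4/(4·R²) = -1.513e-7 C/m.
Applying ∮E·dA = Q_enc/ε₀ with the end caps contributing no flux:
E = 2k|λ_enc|/r = 2(8.99×10^9)(1.513×10^-7)/(0.0264) = 1.03e5 N/C.

E = 1.03e5 N/C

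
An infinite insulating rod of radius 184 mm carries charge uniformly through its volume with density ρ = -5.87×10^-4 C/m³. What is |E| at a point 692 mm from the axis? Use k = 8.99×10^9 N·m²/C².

Choose a coaxial cylinder of radius r = 692 mm (arbitrary length L) as the Gaussian surface (r > 184 mm, full cross-section enclosed).
λ_enc = ρ·πR² = (-5.87e-4)π(0.184)² = -6.243×10^-5 C/m.
Gauss's law: E·2πrL = λ_enc L/ε₀.
E = 2k|λ_enc|/r = 2(8.99×10^9)(6.243e-5)/(0.692) = 1.62×10^6 N/C.

E = 1.62×10^6 N/C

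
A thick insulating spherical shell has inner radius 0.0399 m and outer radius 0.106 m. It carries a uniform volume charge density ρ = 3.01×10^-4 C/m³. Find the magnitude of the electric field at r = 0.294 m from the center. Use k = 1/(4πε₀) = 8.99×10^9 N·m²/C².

By spherical symmetry E is radial; choose a Gaussian sphere of radius r = 0.294 m (r > 0.106 m, enclosing the whole shell).
Q_enc = ρ·(4π/3)(b³ − a³) = (3.01×10^-4)·(4π/3)·((0.106)³ − (0.0399)³) = 1.422×10^-6 C.
Applying ∮E·dA = Q_enc/ε₀ with Φ = E(4πr²):
E = k|Q_enc|/r² = (8.99×10^9)(1.422e-6)/(0.294)² = 1.48×10^5 N/C.

E ≈ 1.48×10^5 N/C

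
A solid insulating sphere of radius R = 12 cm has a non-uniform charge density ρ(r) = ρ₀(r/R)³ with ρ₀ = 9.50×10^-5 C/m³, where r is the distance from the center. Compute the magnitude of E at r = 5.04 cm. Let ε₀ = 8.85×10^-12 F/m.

E = 6.68e3 V/m

Symmetry ⇒ E = E(r) r̂. Gaussian sphere of radius r = 5.04 cm (r < R).
Q_enc = ∫₀^r ρ(r')·4πr'² dr' = (4πρ₀/R³) ∫₀^r r'^5 dr' = 4πρ₀ r^6/(6·R³) = 1.887×10^-9 C.
Applying ∮E·dA = Q_enc/ε₀ with Φ = E(4πr²):
E = |Q_enc|/(4πε₀r²) = (1.887×10^-9)/(4π·8.85×10^-12·(0.0504)²) = 6.68×10^3 N/C.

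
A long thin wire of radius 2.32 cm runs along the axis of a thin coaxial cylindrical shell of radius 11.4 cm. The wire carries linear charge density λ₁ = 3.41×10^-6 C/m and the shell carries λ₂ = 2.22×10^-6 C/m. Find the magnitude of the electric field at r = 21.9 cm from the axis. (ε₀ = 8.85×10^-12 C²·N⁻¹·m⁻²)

E ≈ 4.62×10^5 V/m

By cylindrical symmetry E is radial; use a coaxial Gaussian cylinder of radius 21.9 cm and length L (r > 11.4 cm, enclosing both).
λ_enc = λ₁ + λ₂ = (3.41×10^-6) + (2.22e-6) = 5.63×10^-6 C/m.
Gauss's law: E·2πrL = λ_enc L/ε₀.
E = |λ_enc|/(2πε₀r) = (5.63×10^-6)/(2π·8.85×10^-12·0.219) = 4.62×10^5 N/C.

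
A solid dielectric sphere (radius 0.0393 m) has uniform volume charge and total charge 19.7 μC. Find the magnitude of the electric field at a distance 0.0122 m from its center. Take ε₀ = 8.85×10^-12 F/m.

|E| = 3.56×10^7 N/C

Symmetry ⇒ E = E(r) r̂. Gaussian sphere of radius r = 0.0122 m (r < R).
For a uniform sphere the enclosed fraction is (r/R)³, so Q_enc = (19.7 μC)(0.0122/0.0393)³ = 5.893×10^-7 C.
Applying ∮E·dA = Q_enc/ε₀ with Φ = E(4πr²):
E = |Q_enc|/(4πε₀r²) = (5.893×10^-7)/(4π·8.85×10^-12·(0.0122)²) = 3.56×10^7 N/C.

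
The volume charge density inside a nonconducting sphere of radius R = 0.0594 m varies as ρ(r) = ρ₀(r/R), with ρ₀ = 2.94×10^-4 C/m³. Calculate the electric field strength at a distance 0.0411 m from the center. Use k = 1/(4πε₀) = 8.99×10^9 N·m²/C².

Take a concentric spherical Gaussian surface of radius r = 0.0411 m (r < R).
Integrate the density: Q_enc = 4π ∫₀^r ρ₀(r'/R)^1 r'² dr' = 4πρ₀ r^4/(4·R) = 4.437×10^-8 C.
Gauss's law: E·4πr² = Q_enc/ε₀.
E = k|Q_enc|/r² = (8.99×10^9)(4.437×10^-8)/(0.0411)² = 2.36×10^5 N/C.

2.36e5 V/m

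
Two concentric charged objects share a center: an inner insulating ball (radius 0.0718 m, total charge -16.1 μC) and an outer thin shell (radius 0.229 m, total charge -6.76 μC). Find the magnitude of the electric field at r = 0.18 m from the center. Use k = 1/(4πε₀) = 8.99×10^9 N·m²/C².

|E| = 4.47×10^6 V/m

Use a concentric Gaussian sphere at r = 0.18 m (between the bodies, 0.0718 m < r < 0.229 m).
The shell at 0.229 m lies outside the Gaussian surface, so Q_enc = -16.1 μC = -1.61e-5 C.
Applying ∮E·dA = Q_enc/ε₀ with Φ = E(4πr²):
E = k|Q_enc|/r² = (8.99×10^9)(1.61×10^-5)/(0.18)² = 4.47×10^6 N/C.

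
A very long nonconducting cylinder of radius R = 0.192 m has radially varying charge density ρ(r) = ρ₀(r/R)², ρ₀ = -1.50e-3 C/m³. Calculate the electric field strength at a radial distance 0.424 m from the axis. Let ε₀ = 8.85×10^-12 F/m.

Coaxial Gaussian cylinder, radius r = 0.424 m, length L (r > R, full charge per length enclosed).
λ_enc = 2π ∫₀^R ρ₀(r'/R)^2 r' dr' = 2πρ₀R²/4 = -8.686×10^-5 C/m.
By Gauss's law (flux through the curved wall only), E·2πrL = λ_enc L/ε₀.
E = |λ_enc|/(2πε₀r) = (8.686×10^-5)/(2π·8.85×10^-12·0.424) = 3.68×10^6 N/C.

|E| ≈ 3.68e6 V/m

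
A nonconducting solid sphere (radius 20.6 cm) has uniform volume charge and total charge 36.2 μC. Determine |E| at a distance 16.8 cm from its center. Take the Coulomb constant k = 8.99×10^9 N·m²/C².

E = 6.25×10^6 N/C

Use a concentric Gaussian sphere at r = 16.8 cm (r < R).
Only the charge within r is enclosed: Q_enc = Q·(r/R)³ = (36.2 μC)·(16.8 cm/20.6 cm)³ = 1.964e-5 C.
By Gauss's law, ∮E·dA = E·4πr² = Q_enc/ε₀.
E = k|Q_enc|/r² = (8.99×10^9)(1.964e-5)/(0.168)² = 6.25×10^6 N/C.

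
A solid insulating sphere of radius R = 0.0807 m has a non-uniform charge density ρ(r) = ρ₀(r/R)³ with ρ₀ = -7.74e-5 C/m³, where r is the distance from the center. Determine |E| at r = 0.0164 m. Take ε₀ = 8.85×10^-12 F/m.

Take a concentric spherical Gaussian surface of radius r = 0.0164 m (r < R).
Q_enc = ∫₀^r ρ(r')·4πr'² dr' = (4πρ₀/R³) ∫₀^r r'^5 dr' = 4πρ₀ r^6/(6·R³) = -6.001×10^-12 C.
By Gauss's law, ∮E·dA = E·4πr² = Q_enc/ε₀.
E = |Q_enc|/(4πε₀r²) = (6.001×10^-12)/(4π·8.85×10^-12·(0.0164)²) = 201 N/C.

|E| = 201 V/m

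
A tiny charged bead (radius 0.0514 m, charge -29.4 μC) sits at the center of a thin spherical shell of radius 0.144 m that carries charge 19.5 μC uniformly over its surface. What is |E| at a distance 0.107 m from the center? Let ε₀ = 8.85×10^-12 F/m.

|E| = 2.31×10^7 V/m

By spherical symmetry E is radial; choose a Gaussian sphere of radius r = 0.107 m (between the bodies, 0.0514 m < r < 0.144 m).
The shell at 0.144 m lies outside the Gaussian surface, so Q_enc = -29.4 μC = -2.94×10^-5 C.
By Gauss's law, ∮E·dA = E·4πr² = Q_enc/ε₀.
E = |Q_enc|/(4πε₀r²) = (2.94×10^-5)/(4π·8.85×10^-12·(0.107)²) = 2.31×10^7 N/C.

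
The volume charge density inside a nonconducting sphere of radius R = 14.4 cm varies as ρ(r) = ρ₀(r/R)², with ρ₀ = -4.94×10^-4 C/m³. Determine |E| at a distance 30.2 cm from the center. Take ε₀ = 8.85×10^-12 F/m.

|E| ≈ 3.65×10^5 N/C

Use a concentric Gaussian sphere at r = 30.2 cm (r > R, all charge enclosed).
Q_enc = 4π ∫₀^R ρ₀(r'/R)^2 r'² dr' = 4πρ₀R³/5 = -3.707e-6 C.
Gauss's law: E·4πr² = Q_enc/ε₀.
E = |Q_enc|/(4πε₀r²) = (3.707×10^-6)/(4π·8.85×10^-12·(0.302)²) = 3.65×10^5 N/C.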